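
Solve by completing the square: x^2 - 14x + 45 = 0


Start: x^2 - 14x + 45 = 0
Move constant: x^2 - 14x = -45
Half of -14 is -7, squared is 49
Add 49 to both sides: x^2 - 14x + 49 = 4
(x - 7)^2 = 4
x - 7 = ±2
x = 7 + 2 = 9 or x = 7 - 2 = 5

x = 5, x = 9


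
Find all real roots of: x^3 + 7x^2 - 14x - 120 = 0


Let p(x) = x^3 + 7x^2 - 14x - 120. By the rational root theorem (leading coefficient 1), any rational root is an integer divisor of 120: try ±1, ±2, ... in turn.
Test x = 1: value = -126 ≠ 0.
Test x = -1: value = -100 ≠ 0.
Test x = 2: value = -112 ≠ 0.
Test x = -2: value = -72 ≠ 0.
Test x = 3: value = -72 ≠ 0.
Test x = -3: value = -42 ≠ 0.
Test x = 4: value = 0 ✓, so (x - 4) is a factor.
Synthetic division by (x - 4): bring down 1; 1(4) + 7 = 11; 11(4) - 14 = 30; 30(4) - 120 = 0 → quotient x^2 + 11x + 30, remainder 0.
Solve the quadratic x^2 + 11x + 30 = 0: discriminant = 11^2 - 4(1)(30) = 121 - 120 = 1.
sqrt(1) = 1, so x = (-11 ± 1)/2: x = -5 or x = -6.

x = -6, x = -5, x = 4


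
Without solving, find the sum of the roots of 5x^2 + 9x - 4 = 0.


By Vieta's formulas for ax^2 + bx + c = 0:
  Sum of roots = -b/a
  Product of roots = c/a

Here a = 5, b = 9, c = -4
Sum = -(9)/5 = -9/5
Product = -4/5 = -4/5

Sum = -9/5


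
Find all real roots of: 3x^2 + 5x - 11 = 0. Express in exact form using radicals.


Using the quadratic formula: x = (-b ± sqrt(b^2 - 4ac)) / (2a)
Here a = 3, b = 5, c = -11
Discriminant = b^2 - 4ac = 5^2 - 4(3)(-11) = 25 + 132 = 157
Since discriminant = 157 > 0, there are two real roots.
x = (-5 ± sqrt(157)) / 6
Numerically: x ≈ 1.2550 or x ≈ -2.9217

x = (-5 + sqrt(157)) / 6 or x = (-5 - sqrt(157)) / 6


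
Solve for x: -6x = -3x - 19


Starting with: -6x = -3x - 19
Move all x terms to left: (-6 + 3)x = -19 - 0
Simplify: -3x = -19
Divide both sides by -3: x = 19/3

x = 19/3


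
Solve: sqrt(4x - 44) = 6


Square both sides: 4x - 44 = 6^2 = 36
4x = 36 + 44 = 80
x = 20
Check: sqrt(4*20 - 44) = sqrt(36) = 6 ✓

x = 20


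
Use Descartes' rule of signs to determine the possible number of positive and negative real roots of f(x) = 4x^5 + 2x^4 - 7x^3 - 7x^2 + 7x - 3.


Descartes' rule of signs:

For positive roots, count sign changes in f(x) = 4x^5 + 2x^4 - 7x^3 - 7x^2 + 7x - 3:
Signs of coefficients: +, +, -, -, +, -
Number of sign changes: 3
Possible positive real roots: 3, 1

For negative roots, examine f(-x) = -4x^5 + 2x^4 + 7x^3 - 7x^2 - 7x - 3:
Signs of coefficients: -, +, +, -, -, -
Number of sign changes: 2
Possible negative real roots: 2, 0

Positive roots: 3 or 1; Negative roots: 2 or 0


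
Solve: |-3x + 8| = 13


An absolute value equation |expr| = 13 gives two cases:
Case 1: -3x + 8 = 13
  -3x = 5, so x = -5/3
Case 2: -3x + 8 = -13
  -3x = -21, so x = 7

x = -5/3, x = 7


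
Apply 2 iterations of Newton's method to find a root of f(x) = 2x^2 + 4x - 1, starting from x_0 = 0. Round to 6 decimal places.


Newton's method: x_(n+1) = x_n - f(x_n)/f'(x_n)
f(x) = 2x^2 + 4x - 1
f'(x) = 4x + 4

Iteration 1:
  f(0.000000) = -1.000000
  f'(0.000000) = 4.000000
  x_1 = 0.000000 - (-1.000000)/(4.000000) = 0.250000

Iteration 2:
  f(0.250000) = 0.125000
  f'(0.250000) = 5.000000
  x_2 = 0.250000 - (0.125000)/(5.000000) = 0.225000

x_2 = 0.225000


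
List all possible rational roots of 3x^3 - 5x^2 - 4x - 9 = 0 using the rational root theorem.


Rational root theorem: possible roots are ±p/q where:
  p divides the constant term (-9): p ∈ {1, 3, 9}
  q divides the leading coefficient (3): q ∈ {1, 3}

All possible rational roots: -9, -3, -1, -1/3, 1/3, 1, 3, 9

-9, -3, -1, -1/3, 1/3, 1, 3, 9


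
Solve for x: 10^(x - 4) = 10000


Express both sides with the same base.
10000 = 10^4
Since the bases match, equate exponents: x - 4 = 4
So x = 4 - (-4) = 8

x = 8


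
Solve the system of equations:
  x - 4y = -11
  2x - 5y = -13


Using Cramer's rule:
Determinant D = (1)(-5) - (2)(-4) = -5 + 8 = 3
Dx = (-11)(-5) - (-13)(-4) = 55 - 52 = 3
Dy = (1)(-13) - (2)(-11) = -13 + 22 = 9
x = Dx/D = 3/3 = 1
y = Dy/D = 9/3 = 3

x = 1, y = 3


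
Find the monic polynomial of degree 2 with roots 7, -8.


A monic polynomial with roots 7, -8 is:
p(x) = (x - 7)(x + 8)
After multiplying by (x - 7): x - 7
After multiplying by (x + 8): x^2 + x - 56

x^2 + x - 56


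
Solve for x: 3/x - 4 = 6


Subtract -4 from both sides: 3/x = 10
Multiply both sides by x: 3 = 10 * x
Divide by 10: x = 3/10

x = 3/10


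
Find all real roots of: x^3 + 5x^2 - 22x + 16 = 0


Let p(x) = x^3 + 5x^2 - 22x + 16. By the rational root theorem (leading coefficient 1), any rational root is an integer divisor of 16: try ±1, ±2, ... in turn.
Test x = 1: value = 0 ✓, so (x - 1) is a factor.
Synthetic division by (x - 1): bring down 1; 1(1) + 5 = 6; 6(1) - 22 = -16; (-16)(1) + 16 = 0 → quotient x^2 + 6x - 16, remainder 0.
Solve the quadratic x^2 + 6x - 16 = 0: discriminant = 6^2 - 4(1)(-16) = 36 + 64 = 100.
sqrt(100) = 10, so x = (-6 ± 10)/2: x = 2 or x = -8.

x = -8, x = 1, x = 2


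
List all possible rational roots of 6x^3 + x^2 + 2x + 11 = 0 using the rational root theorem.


Rational root theorem: possible roots are ±p/q where:
  p divides the constant term (11): p ∈ {1, 11}
  q divides the leading coefficient (6): q ∈ {1, 2, 3, 6}

All possible rational roots: -11, -11/2, -11/3, -11/6, -1, -1/2, -1/3, -1/6, 1/6, 1/3, 1/2, 1, 11/6, 11/3, 11/2, 11

-11, -11/2, -11/3, -11/6, -1, -1/2, -1/3, -1/6, 1/6, 1/3, 1/2, 1, 11/6, 11/3, 11/2, 11


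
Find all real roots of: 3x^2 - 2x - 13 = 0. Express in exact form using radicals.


Using the quadratic formula: x = (-b ± sqrt(b^2 - 4ac)) / (2a)
Here a = 3, b = -2, c = -13
Discriminant = b^2 - 4ac = (-2)^2 - 4(3)(-13) = 4 + 156 = 160
Since discriminant = 160 > 0, there are two real roots.
x = (2 ± 4*sqrt(10)) / 6
Simplifying: x = (1 ± 2*sqrt(10)) / 3
Numerically: x ≈ 2.4415 or x ≈ -1.7749

x = (1 + 2*sqrt(10)) / 3 or x = (1 - 2*sqrt(10)) / 3


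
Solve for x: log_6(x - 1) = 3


Convert to exponential form: x - 1 = 6^3 = 216
x = 216 + 1 = 217
Check: log_6(217 - 1) = log_6(216) = log_6(216) = 3 ✓

x = 217


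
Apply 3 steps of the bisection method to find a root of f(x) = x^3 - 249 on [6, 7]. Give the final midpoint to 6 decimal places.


f(x) = x^3 - 249
f(6) = -33 < 0
f(7) = 94 > 0

Step 1: midpoint = (6.000000 + 7.000000)/2 = 6.500000
  f(6.500000) = 25.625000
  f(mid) > 0, so root is in [6.000000, 6.500000]

Step 2: midpoint = (6.000000 + 6.500000)/2 = 6.250000
  f(6.250000) = -4.859375
  f(mid) < 0, so root is in [6.250000, 6.500000]

Step 3: midpoint = (6.250000 + 6.500000)/2 = 6.375000
  f(6.375000) = 10.083984
  f(mid) > 0, so root is in [6.250000, 6.375000]

midpoint = 6.375000


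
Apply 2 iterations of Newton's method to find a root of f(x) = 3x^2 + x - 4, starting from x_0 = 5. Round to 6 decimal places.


Newton's method: x_(n+1) = x_n - f(x_n)/f'(x_n)
f(x) = 3x^2 + x - 4
f'(x) = 6x + 1

Iteration 1:
  f(5.000000) = 76.000000
  f'(5.000000) = 31.000000
  x_1 = 5.000000 - (76.000000)/(31.000000) = 2.548387

Iteration 2:
  f(2.548387) = 18.031217
  f'(2.548387) = 16.290323
  x_2 = 2.548387 - (18.031217)/(16.290323) = 1.441520

x_2 = 1.441520


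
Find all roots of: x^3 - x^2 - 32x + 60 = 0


Let p(x) = x^3 - x^2 - 32x + 60. By the rational root theorem (leading coefficient 1), any rational root is an integer divisor of 60: try ±1, ±2, ... in turn.
Test x = 1: value = 28 ≠ 0.
Test x = -1: value = 90 ≠ 0.
Test x = 2: value = 0 ✓, so (x - 2) is a factor.
Synthetic division by (x - 2): bring down 1; 1(2) - 1 = 1; 1(2) - 32 = -30; (-30)(2) + 60 = 0 → quotient x^2 + x - 30, remainder 0.
Solve the quadratic x^2 + x - 30 = 0: discriminant = 1^2 - 4(1)(-30) = 1 + 120 = 121.
sqrt(121) = 11, so x = (-1 ± 11)/2: x = 5 or x = -6.
Collecting all roots found:

x = -6, x = 2, x = 5


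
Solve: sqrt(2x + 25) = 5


Square both sides: 2x + 25 = 5^2 = 25
2x = 25 - 25 = 0
x = 0
Check: sqrt(2*0 + 25) = sqrt(25) = 5 ✓

x = 0


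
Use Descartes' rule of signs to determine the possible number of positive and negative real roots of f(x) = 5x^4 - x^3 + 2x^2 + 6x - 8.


Descartes' rule of signs:

For positive roots, count sign changes in f(x) = 5x^4 - x^3 + 2x^2 + 6x - 8:
Signs of coefficients: +, -, +, +, -
Number of sign changes: 3
Possible positive real roots: 3, 1

For negative roots, examine f(-x) = 5x^4 + x^3 + 2x^2 - 6x - 8:
Signs of coefficients: +, +, +, -, -
Number of sign changes: 1
Possible negative real roots: 1

Positive roots: 3 or 1; Negative roots: 1


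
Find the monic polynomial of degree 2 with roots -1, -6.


A monic polynomial with roots -1, -6 is:
p(x) = (x + 1)(x + 6)
After multiplying by (x + 1): x + 1
After multiplying by (x + 6): x^2 + 7x + 6

x^2 + 7x + 6


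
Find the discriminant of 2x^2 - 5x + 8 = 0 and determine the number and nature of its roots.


For ax^2 + bx + c = 0, discriminant D = b^2 - 4ac
Here a = 2, b = -5, c = 8
D = (-5)^2 - 4(2)(8) = 25 - 64 = -39

D = -39 < 0
The equation has no real roots (2 complex conjugate roots).

Discriminant = -39, no real roots (2 complex conjugate roots)


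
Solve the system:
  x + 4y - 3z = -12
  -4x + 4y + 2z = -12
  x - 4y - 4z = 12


Using Cramer's rule. Expand each determinant along the first row.
D  = 1*[4*(-4) - 2*(-4)] - 4*[(-4)*(-4) - 2*1] + (-3)*[(-4)*(-4) - 4*1]
  = 1*(-8) - 4*(14) + (-3)*(12) = -100
Dx = (-12)*[4*(-4) - 2*(-4)] - 4*[(-12)*(-4) - 2*12] + (-3)*[(-12)*(-4) - 4*12]
  = (-12)*(-8) - 4*(24) + (-3)*(0) = 0
Dy = 1*[(-12)*(-4) - 2*12] - (-12)*[(-4)*(-4) - 2*1] + (-3)*[(-4)*12 - (-12)*1]
  = 1*(24) - (-12)*(14) + (-3)*(-36) = 300
Dz = 1*[4*12 - (-12)*(-4)] - 4*[(-4)*12 - (-12)*1] + (-12)*[(-4)*(-4) - 4*1]
  = 1*(0) - 4*(-36) + (-12)*(12) = 0
x = Dx/D = 0/-100 = 0, y = Dy/D = 300/-100 = -3, z = Dz/D = 0/-100 = 0
Check eq1: (1)(0) + (4)(-3) + (-3)(0) = -12 = -12 ✓
Check eq2: (-4)(0) + (4)(-3) + (2)(0) = -12 = -12 ✓
Check eq3: (1)(0) + (-4)(-3) + (-4)(0) = 12 = 12 ✓

x = 0, y = -3, z = 0


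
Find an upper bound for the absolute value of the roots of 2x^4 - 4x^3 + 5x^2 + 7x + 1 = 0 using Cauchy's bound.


Cauchy's bound: all roots r satisfy |r| <= 1 + max(|a_i/a_n|) for i = 0,...,n-1
where a_n is the leading coefficient.

Coefficients: [2, -4, 5, 7, 1]
Leading coefficient a_n = 2
Ratios |a_i/a_n|: 2, 5/2, 7/2, 1/2
Maximum ratio: 7/2
Cauchy's bound: |r| <= 1 + 7/2 = 9/2

Upper bound = 9/2


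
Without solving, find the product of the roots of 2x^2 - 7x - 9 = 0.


By Vieta's formulas for ax^2 + bx + c = 0:
  Sum of roots = -b/a
  Product of roots = c/a

Here a = 2, b = -7, c = -9
Sum = -(-7)/2 = 7/2
Product = -9/2 = -9/2

Product = -9/2


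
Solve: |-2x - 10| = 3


An absolute value equation |expr| = 3 gives two cases:
Case 1: -2x - 10 = 3
  -2x = 13, so x = -13/2
Case 2: -2x - 10 = -3
  -2x = 7, so x = -7/2

x = -13/2, x = -7/2


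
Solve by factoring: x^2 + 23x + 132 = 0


We need two numbers that multiply to 132 and add to 23.
Those numbers are 11 and 12 (since 11 * 12 = 132 and 11 + 12 = 23).
So x^2 + 23x + 132 = (x + 11)(x + 12) = 0
Setting each factor to zero: x = -11 or x = -12

x = -12, x = -11


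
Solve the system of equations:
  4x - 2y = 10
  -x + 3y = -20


Using Cramer's rule:
Determinant D = (4)(3) - (-1)(-2) = 12 - 2 = 10
Dx = (10)(3) - (-20)(-2) = 30 - 40 = -10
Dy = (4)(-20) - (-1)(10) = -80 + 10 = -70
x = Dx/D = -10/10 = -1
y = Dy/D = -70/10 = -7

x = -1, y = -7


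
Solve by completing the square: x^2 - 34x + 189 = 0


Start: x^2 - 34x + 189 = 0
Move constant: x^2 - 34x = -189
Half of -34 is -17, squared is 289
Add 289 to both sides: x^2 - 34x + 289 = 100
(x - 17)^2 = 100
x - 17 = ±10
x = 17 + 10 = 27 or x = 17 - 10 = 7

x = 7, x = 27


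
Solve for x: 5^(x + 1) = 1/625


Express both sides with the same base.
1/625 = 5^(-4)
Since the bases match, equate exponents: x + 1 = -4
So x = -4 - (1) = -5

x = -5


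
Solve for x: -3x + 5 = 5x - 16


Starting with: -3x + 5 = 5x - 16
Move all x terms to left: (-3 - 5)x = -16 - 5
Simplify: -8x = -21
Divide both sides by -8: x = 21/8

x = 21/8


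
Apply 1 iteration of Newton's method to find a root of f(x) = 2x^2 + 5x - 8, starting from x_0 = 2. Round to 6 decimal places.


Newton's method: x_(n+1) = x_n - f(x_n)/f'(x_n)
f(x) = 2x^2 + 5x - 8
f'(x) = 4x + 5

Iteration 1:
  f(2.000000) = 10.000000
  f'(2.000000) = 13.000000
  x_1 = 2.000000 - (10.000000)/(13.000000) = 1.230769

x_1 = 1.230769


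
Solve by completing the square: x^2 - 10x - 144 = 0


Start: x^2 - 10x - 144 = 0
Move constant: x^2 - 10x = 144
Half of -10 is -5, squared is 25
Add 25 to both sides: x^2 - 10x + 25 = 169
(x - 5)^2 = 169
x - 5 = ±13
x = 5 + 13 = 18 or x = 5 - 13 = -8

x = -8, x = 18


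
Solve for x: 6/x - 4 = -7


Subtract -4 from both sides: 6/x = -3
Multiply both sides by x: 6 = -3 * x
Divide by -3: x = -2

x = -2


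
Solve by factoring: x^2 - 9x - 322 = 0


We need two numbers that multiply to -322 and add to -9.
Those numbers are 14 and -23 (since 14 * (-23) = -322 and 14 + (-23) = -9).
So x^2 - 9x - 322 = (x + 14)(x - 23) = 0
Setting each factor to zero: x = -14 or x = 23

x = -14, x = 23


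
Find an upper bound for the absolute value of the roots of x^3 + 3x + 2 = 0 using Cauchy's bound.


Cauchy's bound: all roots r satisfy |r| <= 1 + max(|a_i/a_n|) for i = 0,...,n-1
where a_n is the leading coefficient.

Coefficients: [1, 0, 3, 2]
Leading coefficient a_n = 1
Ratios |a_i/a_n|: 0, 3, 2
Maximum ratio: 3
Cauchy's bound: |r| <= 1 + 3 = 4

Upper bound = 4


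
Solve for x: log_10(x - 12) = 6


Convert to exponential form: x - 12 = 10^6 = 1000000
x = 1000000 + 12 = 1000012
Check: log_10(1000012 - 12) = log_10(1000000) = log_10(1000000) = 6 ✓

x = 1000012


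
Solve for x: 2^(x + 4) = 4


Express both sides with the same base.
4 = 2^2
Since the bases match, equate exponents: x + 4 = 2
So x = 2 - (4) = -2

x = -2


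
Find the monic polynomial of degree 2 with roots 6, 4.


A monic polynomial with roots 6, 4 is:
p(x) = (x - 6)(x - 4)
After multiplying by (x - 6): x - 6
After multiplying by (x - 4): x^2 - 10x + 24

x^2 - 10x + 24


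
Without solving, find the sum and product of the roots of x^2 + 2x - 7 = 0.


By Vieta's formulas for ax^2 + bx + c = 0:
  Sum of roots = -b/a
  Product of roots = c/a

Here a = 1, b = 2, c = -7
Sum = -(2)/1 = -2
Product = -7/1 = -7

Sum = -2, Product = -7


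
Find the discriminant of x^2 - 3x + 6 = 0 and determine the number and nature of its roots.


For ax^2 + bx + c = 0, discriminant D = b^2 - 4ac
Here a = 1, b = -3, c = 6
D = (-3)^2 - 4(1)(6) = 9 - 24 = -15

D = -15 < 0
The equation has no real roots (2 complex conjugate roots).

Discriminant = -15, no real roots (2 complex conjugate roots)


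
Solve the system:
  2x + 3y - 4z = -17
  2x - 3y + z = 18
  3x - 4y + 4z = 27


Using Cramer's rule. Expand each determinant along the first row.
D  = 2*[(-3)*4 - 1*(-4)] - 3*[2*4 - 1*3] + (-4)*[2*(-4) - (-3)*3]
  = 2*(-8) - 3*(5) + (-4)*(1) = -35
Dx = (-17)*[(-3)*4 - 1*(-4)] - 3*[18*4 - 1*27] + (-4)*[18*(-4) - (-3)*27]
  = (-17)*(-8) - 3*(45) + (-4)*(9) = -35
Dy = 2*[18*4 - 1*27] - (-17)*[2*4 - 1*3] + (-4)*[2*27 - 18*3]
  = 2*(45) - (-17)*(5) + (-4)*(0) = 175
Dz = 2*[(-3)*27 - 18*(-4)] - 3*[2*27 - 18*3] + (-17)*[2*(-4) - (-3)*3]
  = 2*(-9) - 3*(0) + (-17)*(1) = -35
x = Dx/D = -35/-35 = 1, y = Dy/D = 175/-35 = -5, z = Dz/D = -35/-35 = 1
Check eq1: (2)(1) + (3)(-5) + (-4)(1) = -17 = -17 ✓
Check eq2: (2)(1) + (-3)(-5) + (1)(1) = 18 = 18 ✓
Check eq3: (3)(1) + (-4)(-5) + (4)(1) = 27 = 27 ✓

x = 1, y = -5, z = 1


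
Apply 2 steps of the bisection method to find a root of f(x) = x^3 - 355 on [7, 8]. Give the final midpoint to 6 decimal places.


f(x) = x^3 - 355
f(7) = -12 < 0
f(8) = 157 > 0

Step 1: midpoint = (7.000000 + 8.000000)/2 = 7.500000
  f(7.500000) = 66.875000
  f(mid) > 0, so root is in [7.000000, 7.500000]

Step 2: midpoint = (7.000000 + 7.500000)/2 = 7.250000
  f(7.250000) = 26.078125
  f(mid) > 0, so root is in [7.000000, 7.250000]

midpoint = 7.250000


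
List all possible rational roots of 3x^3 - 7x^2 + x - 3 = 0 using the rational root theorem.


Rational root theorem: possible roots are ±p/q where:
  p divides the constant term (-3): p ∈ {1, 3}
  q divides the leading coefficient (3): q ∈ {1, 3}

All possible rational roots: -3, -1, -1/3, 1/3, 1, 3

-3, -1, -1/3, 1/3, 1, 3


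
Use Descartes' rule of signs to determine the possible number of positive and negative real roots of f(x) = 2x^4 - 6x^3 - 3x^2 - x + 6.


Descartes' rule of signs:

For positive roots, count sign changes in f(x) = 2x^4 - 6x^3 - 3x^2 - x + 6:
Signs of coefficients: +, -, -, -, +
Number of sign changes: 2
Possible positive real roots: 2, 0

For negative roots, examine f(-x) = 2x^4 + 6x^3 - 3x^2 + x + 6:
Signs of coefficients: +, +, -, +, +
Number of sign changes: 2
Possible negative real roots: 2, 0

Positive roots: 2 or 0; Negative roots: 2 or 0


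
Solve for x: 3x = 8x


Starting with: 3x = 8x
Move all x terms to left: (3 - 8)x = 0 - 0
Simplify: -5x = 0
Divide both sides by -5: x = 0

x = 0


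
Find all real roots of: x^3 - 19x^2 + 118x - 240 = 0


Let p(x) = x^3 - 19x^2 + 118x - 240. By the rational root theorem (leading coefficient 1), any rational root is an integer divisor of 240: try ±1, ±2, ... in turn.
Test x = 1: value = -140 ≠ 0.
Test x = -1: value = -378 ≠ 0.
Test x = 2: value = -72 ≠ 0.
Test x = -2: value = -560 ≠ 0.
Test x = 3: value = -30 ≠ 0.
Test x = -3: value = -792 ≠ 0.
Test x = 4: value = -8 ≠ 0.
Test x = -4: value = -1080 ≠ 0.
Test x = 5: value = 0 ✓, so (x - 5) is a factor.
Synthetic division by (x - 5): bring down 1; 1(5) - 19 = -14; (-14)(5) + 118 = 48; 48(5) - 240 = 0 → quotient x^2 - 14x + 48, remainder 0.
Solve the quadratic x^2 - 14x + 48 = 0: discriminant = (-14)^2 - 4(1)(48) = 196 - 192 = 4.
sqrt(4) = 2, so x = (14 ± 2)/2: x = 8 or x = 6.

x = 5, x = 6, x = 8


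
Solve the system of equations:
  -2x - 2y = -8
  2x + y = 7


Using Cramer's rule:
Determinant D = (-2)(1) - (2)(-2) = -2 + 4 = 2
Dx = (-8)(1) - (7)(-2) = -8 + 14 = 6
Dy = (-2)(7) - (2)(-8) = -14 + 16 = 2
x = Dx/D = 6/2 = 3
y = Dy/D = 2/2 = 1

x = 3, y = 1


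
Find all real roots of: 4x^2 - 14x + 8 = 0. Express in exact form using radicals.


Using the quadratic formula: x = (-b ± sqrt(b^2 - 4ac)) / (2a)
Here a = 4, b = -14, c = 8
Discriminant = b^2 - 4ac = (-14)^2 - 4(4)(8) = 196 - 128 = 68
Since discriminant = 68 > 0, there are two real roots.
x = (14 ± 2*sqrt(17)) / 8
Simplifying: x = (7 ± sqrt(17)) / 4
Numerically: x ≈ 2.7808 or x ≈ 0.7192

x = (7 + sqrt(17)) / 4 or x = (7 - sqrt(17)) / 4


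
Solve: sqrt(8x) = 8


Square both sides: 8x = 8^2 = 64
8x = 64 - 0 = 64
x = 8
Check: sqrt(8*8 + 0) = sqrt(64) = 8 ✓

x = 8


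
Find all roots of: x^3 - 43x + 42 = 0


Let p(x) = x^3 - 43x + 42. By the rational root theorem (leading coefficient 1), any rational root is an integer divisor of 42: try ±1, ±2, ... in turn.
Test x = 1: value = 0 ✓, so (x - 1) is a factor.
Synthetic division by (x - 1): bring down 1; 1(1) + 0 = 1; 1(1) - 43 = -42; (-42)(1) + 42 = 0 → quotient x^2 + x - 42, remainder 0.
Solve the quadratic x^2 + x - 42 = 0: discriminant = 1^2 - 4(1)(-42) = 1 + 168 = 169.
sqrt(169) = 13, so x = (-1 ± 13)/2: x = 6 or x = -7.
Collecting all roots found:

x = -7, x = 1, x = 6


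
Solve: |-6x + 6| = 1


An absolute value equation |expr| = 1 gives two cases:
Case 1: -6x + 6 = 1
  -6x = -5, so x = 5/6
Case 2: -6x + 6 = -1
  -6x = -7, so x = 7/6

x = 5/6, x = 7/6


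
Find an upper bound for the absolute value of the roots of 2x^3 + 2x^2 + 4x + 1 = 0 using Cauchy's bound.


Cauchy's bound: all roots r satisfy |r| <= 1 + max(|a_i/a_n|) for i = 0,...,n-1
where a_n is the leading coefficient.

Coefficients: [2, 2, 4, 1]
Leading coefficient a_n = 2
Ratios |a_i/a_n|: 1, 2, 1/2
Maximum ratio: 2
Cauchy's bound: |r| <= 1 + 2 = 3

Upper bound = 3


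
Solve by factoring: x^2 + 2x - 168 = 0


We need two numbers that multiply to -168 and add to 2.
Those numbers are -12 and 14 (since (-12) * 14 = -168 and (-12) + 14 = 2).
So x^2 + 2x - 168 = (x - 12)(x + 14) = 0
Setting each factor to zero: x = 12 or x = -14

x = -14, x = 12


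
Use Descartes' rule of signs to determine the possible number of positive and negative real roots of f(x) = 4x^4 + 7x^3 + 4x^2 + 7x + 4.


Descartes' rule of signs:

For positive roots, count sign changes in f(x) = 4x^4 + 7x^3 + 4x^2 + 7x + 4:
Signs of coefficients: +, +, +, +, +
Number of sign changes: 0
Possible positive real roots: 0

For negative roots, examine f(-x) = 4x^4 - 7x^3 + 4x^2 - 7x + 4:
Signs of coefficients: +, -, +, -, +
Number of sign changes: 4
Possible negative real roots: 4, 2, 0

Positive roots: 0; Negative roots: 4 or 2 or 0


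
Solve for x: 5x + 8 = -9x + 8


Starting with: 5x + 8 = -9x + 8
Move all x terms to left: (5 + 9)x = 8 - 8
Simplify: 14x = 0
Divide both sides by 14: x = 0

x = 0


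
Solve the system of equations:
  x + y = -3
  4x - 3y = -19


Using Cramer's rule:
Determinant D = (1)(-3) - (4)(1) = -3 - 4 = -7
Dx = (-3)(-3) - (-19)(1) = 9 + 19 = 28
Dy = (1)(-19) - (4)(-3) = -19 + 12 = -7
x = Dx/D = 28/-7 = -4
y = Dy/D = -7/-7 = 1

x = -4, y = 1


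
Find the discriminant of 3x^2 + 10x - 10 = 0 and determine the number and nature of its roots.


For ax^2 + bx + c = 0, discriminant D = b^2 - 4ac
Here a = 3, b = 10, c = -10
D = (10)^2 - 4(3)(-10) = 100 + 120 = 220

D = 220 > 0 but not a perfect square
The equation has 2 distinct real irrational roots.

Discriminant = 220, 2 distinct real irrational roots


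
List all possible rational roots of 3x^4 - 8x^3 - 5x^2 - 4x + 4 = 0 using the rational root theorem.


Rational root theorem: possible roots are ±p/q where:
  p divides the constant term (4): p ∈ {1, 2, 4}
  q divides the leading coefficient (3): q ∈ {1, 3}

All possible rational roots: -4, -2, -4/3, -1, -2/3, -1/3, 1/3, 2/3, 1, 4/3, 2, 4

-4, -2, -4/3, -1, -2/3, -1/3, 1/3, 2/3, 1, 4/3, 2, 4


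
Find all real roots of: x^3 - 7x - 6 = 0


Let p(x) = x^3 - 7x - 6. By the rational root theorem (leading coefficient 1), any rational root is an integer divisor of 6: try ±1, ±2, ... in turn.
Test x = 1: value = -12 ≠ 0.
Test x = -1: value = 0 ✓, so (x + 1) is a factor.
Synthetic division by (x + 1): bring down 1; 1(-1) + 0 = -1; (-1)(-1) - 7 = -6; (-6)(-1) - 6 = 0 → quotient x^2 - x - 6, remainder 0.
Solve the quadratic x^2 - x - 6 = 0: discriminant = (-1)^2 - 4(1)(-6) = 1 + 24 = 25.
sqrt(25) = 5, so x = (1 ± 5)/2: x = 3 or x = -2.

x = -2, x = -1, x = 3


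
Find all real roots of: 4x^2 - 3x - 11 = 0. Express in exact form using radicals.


Using the quadratic formula: x = (-b ± sqrt(b^2 - 4ac)) / (2a)
Here a = 4, b = -3, c = -11
Discriminant = b^2 - 4ac = (-3)^2 - 4(4)(-11) = 9 + 176 = 185
Since discriminant = 185 > 0, there are two real roots.
x = (3 ± sqrt(185)) / 8
Numerically: x ≈ 2.0752 or x ≈ -1.3252

x = (3 + sqrt(185)) / 8 or x = (3 - sqrt(185)) / 8


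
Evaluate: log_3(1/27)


We need the exponent such that 3^? = 1/27
3^(-3) = 1/3^3 = 1/27
Therefore log_3(1/27) = -3

-3


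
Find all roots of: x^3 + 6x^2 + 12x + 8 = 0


Let p(x) = x^3 + 6x^2 + 12x + 8. By the rational root theorem (leading coefficient 1), any rational root is an integer divisor of 8: try ±1, ±2, ... in turn.
Test x = 1: value = 27 ≠ 0.
Test x = -1: value = 1 ≠ 0.
Test x = 2: value = 64 ≠ 0.
Test x = -2: value = 0 ✓, so (x + 2) is a factor.
Synthetic division by (x + 2): bring down 1; 1(-2) + 6 = 4; 4(-2) + 12 = 4; 4(-2) + 8 = 0 → quotient x^2 + 4x + 4, remainder 0.
Solve the quadratic x^2 + 4x + 4 = 0: discriminant = 4^2 - 4(1)(4) = 16 - 16 = 0.
Discriminant = 0, so a double root: x = -4/2 = -2.
Collecting all roots found:

x = -2 (multiplicity 3)


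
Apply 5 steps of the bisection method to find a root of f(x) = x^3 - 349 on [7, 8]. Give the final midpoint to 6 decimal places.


f(x) = x^3 - 349
f(7) = -6 < 0
f(8) = 163 > 0

Step 1: midpoint = (7.000000 + 8.000000)/2 = 7.500000
  f(7.500000) = 72.875000
  f(mid) > 0, so root is in [7.000000, 7.500000]

Step 2: midpoint = (7.000000 + 7.500000)/2 = 7.250000
  f(7.250000) = 32.078125
  f(mid) > 0, so root is in [7.000000, 7.250000]

Step 3: midpoint = (7.000000 + 7.250000)/2 = 7.125000
  f(7.125000) = 12.705078
  f(mid) > 0, so root is in [7.000000, 7.125000]

Step 4: midpoint = (7.000000 + 7.125000)/2 = 7.062500
  f(7.062500) = 3.269775
  f(mid) > 0, so root is in [7.000000, 7.062500]

Step 5: midpoint = (7.000000 + 7.062500)/2 = 7.031250
  f(7.031250) = -1.385712
  f(mid) < 0, so root is in [7.031250, 7.062500]

midpoint = 7.031250


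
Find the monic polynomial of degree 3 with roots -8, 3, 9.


A monic polynomial with roots -8, 3, 9 is:
p(x) = (x + 8)(x - 3)(x - 9)
After multiplying by (x + 8): x + 8
After multiplying by (x - 3): x^2 + 5x - 24
After multiplying by (x - 9): x^3 - 4x^2 - 69x + 216

x^3 - 4x^2 - 69x + 216


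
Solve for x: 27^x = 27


Express both sides with the same base.
27 = 27^1
Since the bases match: x = 1

x = 1


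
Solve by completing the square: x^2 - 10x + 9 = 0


Start: x^2 - 10x + 9 = 0
Move constant: x^2 - 10x = -9
Half of -10 is -5, squared is 25
Add 25 to both sides: x^2 - 10x + 25 = 16
(x - 5)^2 = 16
x - 5 = ±4
x = 5 + 4 = 9 or x = 5 - 4 = 1

x = 1, x = 9


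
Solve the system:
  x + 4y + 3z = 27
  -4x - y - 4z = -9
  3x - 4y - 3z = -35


Using Cramer's rule. Expand each determinant along the first row.
D  = 1*[(-1)*(-3) - (-4)*(-4)] - 4*[(-4)*(-3) - (-4)*3] + 3*[(-4)*(-4) - (-1)*3]
  = 1*(-13) - 4*(24) + 3*(19) = -52
Dx = 27*[(-1)*(-3) - (-4)*(-4)] - 4*[(-9)*(-3) - (-4)*(-35)] + 3*[(-9)*(-4) - (-1)*(-35)]
  = 27*(-13) - 4*(-113) + 3*(1) = 104
Dy = 1*[(-9)*(-3) - (-4)*(-35)] - 27*[(-4)*(-3) - (-4)*3] + 3*[(-4)*(-35) - (-9)*3]
  = 1*(-113) - 27*(24) + 3*(167) = -260
Dz = 1*[(-1)*(-35) - (-9)*(-4)] - 4*[(-4)*(-35) - (-9)*3] + 27*[(-4)*(-4) - (-1)*3]
  = 1*(-1) - 4*(167) + 27*(19) = -156
x = Dx/D = 104/-52 = -2, y = Dy/D = -260/-52 = 5, z = Dz/D = -156/-52 = 3
Check eq1: (1)(-2) + (4)(5) + (3)(3) = 27 = 27 ✓
Check eq2: (-4)(-2) + (-1)(5) + (-4)(3) = -9 = -9 ✓
Check eq3: (3)(-2) + (-4)(5) + (-3)(3) = -35 = -35 ✓

x = -2, y = 5, z = 3


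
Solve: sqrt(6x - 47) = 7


Square both sides: 6x - 47 = 7^2 = 49
6x = 49 + 47 = 96
x = 16
Check: sqrt(6*16 - 47) = sqrt(49) = 7 ✓

x = 16


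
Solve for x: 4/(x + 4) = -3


Multiply both sides by (x + 4): 4 = -3(x + 4)
Distribute: 4 = -3x - 12
-3x = 4 + 12 = 16
x = -16/3

x = -16/3


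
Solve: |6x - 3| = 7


An absolute value equation |expr| = 7 gives two cases:
Case 1: 6x - 3 = 7
  6x = 10, so x = 5/3
Case 2: 6x - 3 = -7
  6x = -4, so x = -2/3

x = -2/3, x = 5/3


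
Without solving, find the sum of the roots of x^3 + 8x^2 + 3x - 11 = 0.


By Vieta's formulas for x^3 + bx^2 + cx + d = 0:
  r1 + r2 + r3 = -b/a = -8
  r1*r2 + r1*r3 + r2*r3 = c/a = 3
  r1*r2*r3 = -d/a = 11


Sum = -8


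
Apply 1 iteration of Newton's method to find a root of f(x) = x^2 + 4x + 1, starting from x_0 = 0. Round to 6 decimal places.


Newton's method: x_(n+1) = x_n - f(x_n)/f'(x_n)
f(x) = x^2 + 4x + 1
f'(x) = 2x + 4

Iteration 1:
  f(0.000000) = 1.000000
  f'(0.000000) = 4.000000
  x_1 = 0.000000 - (1.000000)/(4.000000) = -0.250000

x_1 = -0.250000


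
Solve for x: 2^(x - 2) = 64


Express both sides with the same base.
64 = 2^6
Since the bases match, equate exponents: x - 2 = 6
So x = 6 - (-2) = 8

x = 8


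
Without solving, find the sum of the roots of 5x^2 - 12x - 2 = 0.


By Vieta's formulas for ax^2 + bx + c = 0:
  Sum of roots = -b/a
  Product of roots = c/a

Here a = 5, b = -12, c = -2
Sum = -(-12)/5 = 12/5
Product = -2/5 = -2/5

Sum = 12/5


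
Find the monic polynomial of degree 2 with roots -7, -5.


A monic polynomial with roots -7, -5 is:
p(x) = (x + 7)(x + 5)
After multiplying by (x + 7): x + 7
After multiplying by (x + 5): x^2 + 12x + 35

x^2 + 12x + 35


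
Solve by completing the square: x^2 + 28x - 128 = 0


Start: x^2 + 28x - 128 = 0
Move constant: x^2 + 28x = 128
Half of 28 is 14, squared is 196
Add 196 to both sides: x^2 + 28x + 196 = 324
(x + 14)^2 = 324
x + 14 = ±18
x = -14 + 18 = 4 or x = -14 - 18 = -32

x = -32, x = 4


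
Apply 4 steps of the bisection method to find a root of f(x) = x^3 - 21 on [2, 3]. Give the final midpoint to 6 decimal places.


f(x) = x^3 - 21
f(2) = -13 < 0
f(3) = 6 > 0

Step 1: midpoint = (2.000000 + 3.000000)/2 = 2.500000
  f(2.500000) = -5.375000
  f(mid) < 0, so root is in [2.500000, 3.000000]

Step 2: midpoint = (2.500000 + 3.000000)/2 = 2.750000
  f(2.750000) = -0.203125
  f(mid) < 0, so root is in [2.750000, 3.000000]

Step 3: midpoint = (2.750000 + 3.000000)/2 = 2.875000
  f(2.875000) = 2.763672
  f(mid) > 0, so root is in [2.750000, 2.875000]

Step 4: midpoint = (2.750000 + 2.875000)/2 = 2.812500
  f(2.812500) = 1.247314
  f(mid) > 0, so root is in [2.750000, 2.812500]

midpoint = 2.812500


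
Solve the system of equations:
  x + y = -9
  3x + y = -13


Using Cramer's rule:
Determinant D = (1)(1) - (3)(1) = 1 - 3 = -2
Dx = (-9)(1) - (-13)(1) = -9 + 13 = 4
Dy = (1)(-13) - (3)(-9) = -13 + 27 = 14
x = Dx/D = 4/-2 = -2
y = Dy/D = 14/-2 = -7

x = -2, y = -7


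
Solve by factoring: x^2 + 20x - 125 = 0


We need two numbers that multiply to -125 and add to 20.
Those numbers are -5 and 25 (since (-5) * 25 = -125 and (-5) + 25 = 20).
So x^2 + 20x - 125 = (x - 5)(x + 25) = 0
Setting each factor to zero: x = 5 or x = -25

x = -25, x = 5


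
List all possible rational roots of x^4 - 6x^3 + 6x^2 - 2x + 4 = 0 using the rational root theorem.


Rational root theorem: possible roots are ±p/q where:
  p divides the constant term (4): p ∈ {1, 2, 4}
  q divides the leading coefficient (1): q ∈ {1}

All possible rational roots: -4, -2, -1, 1, 2, 4

-4, -2, -1, 1, 2, 4


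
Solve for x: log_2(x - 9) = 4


Convert to exponential form: x - 9 = 2^4 = 16
x = 16 + 9 = 25
Check: log_2(25 - 9) = log_2(16) = log_2(16) = 4 ✓

x = 25


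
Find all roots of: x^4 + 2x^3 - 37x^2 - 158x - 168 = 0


Let p(x) = x^4 + 2x^3 - 37x^2 - 158x - 168. By the rational root theorem (leading coefficient 1), any rational root is an integer divisor of 168: try ±1, ±2, ... in turn.
Test x = 1: value = -360 ≠ 0.
Test x = -1: value = -48 ≠ 0.
Test x = 2: value = -600 ≠ 0.
Test x = -2: value = 0 ✓, so (x + 2) is a factor.
Synthetic division by (x + 2): bring down 1; 1(-2) + 2 = 0; 0(-2) - 37 = -37; (-37)(-2) - 158 = -84; (-84)(-2) - 168 = 0 → quotient x^3 - 37x - 84, remainder 0.
Continue with the quotient x^3 - 37x - 84 (candidates must divide 84; re-test x = -2 first in case it repeats).
Test x = -2: value = -18 ≠ 0.
Test x = 3: value = -168 ≠ 0.
Test x = -3: value = 0 ✓, so (x + 3) is a factor.
Synthetic division by (x + 3): bring down 1; 1(-3) + 0 = -3; (-3)(-3) - 37 = -28; (-28)(-3) - 84 = 0 → quotient x^2 - 3x - 28, remainder 0.
Solve the quadratic x^2 - 3x - 28 = 0: discriminant = (-3)^2 - 4(1)(-28) = 9 + 112 = 121.
sqrt(121) = 11, so x = (3 ± 11)/2: x = 7 or x = -4.
Collecting all roots found:

x = -4, x = -3, x = -2, x = 7


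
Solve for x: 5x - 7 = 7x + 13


Starting with: 5x - 7 = 7x + 13
Move all x terms to left: (5 - 7)x = 13 + 7
Simplify: -2x = 20
Divide both sides by -2: x = -10

x = -10


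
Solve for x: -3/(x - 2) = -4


Multiply both sides by (x - 2): -3 = -4(x - 2)
Distribute: -3 = -4x + 8
-4x = -3 - 8 = -11
x = 11/4

x = 11/4


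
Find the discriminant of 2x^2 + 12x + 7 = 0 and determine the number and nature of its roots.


For ax^2 + bx + c = 0, discriminant D = b^2 - 4ac
Here a = 2, b = 12, c = 7
D = (12)^2 - 4(2)(7) = 144 - 56 = 88

D = 88 > 0 but not a perfect square
The equation has 2 distinct real irrational roots.

Discriminant = 88, 2 distinct real irrational roots


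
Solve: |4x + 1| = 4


An absolute value equation |expr| = 4 gives two cases:
Case 1: 4x + 1 = 4
  4x = 3, so x = 3/4
Case 2: 4x + 1 = -4
  4x = -5, so x = -5/4

x = -5/4, x = 3/4


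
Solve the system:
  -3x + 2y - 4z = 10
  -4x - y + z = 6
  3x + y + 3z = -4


Using Cramer's rule. Expand each determinant along the first row.
D  = (-3)*[(-1)*3 - 1*1] - 2*[(-4)*3 - 1*3] + (-4)*[(-4)*1 - (-1)*3]
  = (-3)*(-4) - 2*(-15) + (-4)*(-1) = 46
Dx = 10*[(-1)*3 - 1*1] - 2*[6*3 - 1*(-4)] + (-4)*[6*1 - (-1)*(-4)]
  = 10*(-4) - 2*(22) + (-4)*(2) = -92
Dy = (-3)*[6*3 - 1*(-4)] - 10*[(-4)*3 - 1*3] + (-4)*[(-4)*(-4) - 6*3]
  = (-3)*(22) - 10*(-15) + (-4)*(-2) = 92
Dz = (-3)*[(-1)*(-4) - 6*1] - 2*[(-4)*(-4) - 6*3] + 10*[(-4)*1 - (-1)*3]
  = (-3)*(-2) - 2*(-2) + 10*(-1) = 0
x = Dx/D = -92/46 = -2, y = Dy/D = 92/46 = 2, z = Dz/D = 0/46 = 0
Check eq1: (-3)(-2) + (2)(2) + (-4)(0) = 10 = 10 ✓
Check eq2: (-4)(-2) + (-1)(2) + (1)(0) = 6 = 6 ✓
Check eq3: (3)(-2) + (1)(2) + (3)(0) = -4 = -4 ✓

x = -2, y = 2, z = 0


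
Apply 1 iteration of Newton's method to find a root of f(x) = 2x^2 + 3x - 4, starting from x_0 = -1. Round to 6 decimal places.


Newton's method: x_(n+1) = x_n - f(x_n)/f'(x_n)
f(x) = 2x^2 + 3x - 4
f'(x) = 4x + 3

Iteration 1:
  f(-1.000000) = -5.000000
  f'(-1.000000) = -1.000000
  x_1 = -1.000000 - (-5.000000)/(-1.000000) = -6.000000

x_1 = -6.000000


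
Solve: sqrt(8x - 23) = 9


Square both sides: 8x - 23 = 9^2 = 81
8x = 81 + 23 = 104
x = 13
Check: sqrt(8*13 - 23) = sqrt(81) = 9 ✓

x = 13


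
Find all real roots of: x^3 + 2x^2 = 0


The constant term is 0, so x = 0 is a root. Factor out x:
  x(x^2 + 2x) = 0
Solve the quadratic x^2 + 2x = 0: discriminant = 2^2 - 4(1)(0) = 4 - 0 = 4.
sqrt(4) = 2, so x = (-2 ± 2)/2: x = 0 or x = -2.

x = -2, x = 0 (multiplicity 2)


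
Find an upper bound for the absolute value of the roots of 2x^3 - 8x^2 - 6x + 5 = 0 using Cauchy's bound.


Cauchy's bound: all roots r satisfy |r| <= 1 + max(|a_i/a_n|) for i = 0,...,n-1
where a_n is the leading coefficient.

Coefficients: [2, -8, -6, 5]
Leading coefficient a_n = 2
Ratios |a_i/a_n|: 4, 3, 5/2
Maximum ratio: 4
Cauchy's bound: |r| <= 1 + 4 = 5

Upper bound = 5


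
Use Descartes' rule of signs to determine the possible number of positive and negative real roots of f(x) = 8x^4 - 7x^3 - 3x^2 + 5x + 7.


Descartes' rule of signs:

For positive roots, count sign changes in f(x) = 8x^4 - 7x^3 - 3x^2 + 5x + 7:
Signs of coefficients: +, -, -, +, +
Number of sign changes: 2
Possible positive real roots: 2, 0

For negative roots, examine f(-x) = 8x^4 + 7x^3 - 3x^2 - 5x + 7:
Signs of coefficients: +, +, -, -, +
Number of sign changes: 2
Possible negative real roots: 2, 0

Positive roots: 2 or 0; Negative roots: 2 or 0


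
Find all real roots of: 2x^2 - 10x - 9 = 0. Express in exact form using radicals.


Using the quadratic formula: x = (-b ± sqrt(b^2 - 4ac)) / (2a)
Here a = 2, b = -10, c = -9
Discriminant = b^2 - 4ac = (-10)^2 - 4(2)(-9) = 100 + 72 = 172
Since discriminant = 172 > 0, there are two real roots.
x = (10 ± 2*sqrt(43)) / 4
Simplifying: x = (5 ± sqrt(43)) / 2
Numerically: x ≈ 5.7787 or x ≈ -0.7787

x = (5 + sqrt(43)) / 2 or x = (5 - sqrt(43)) / 2


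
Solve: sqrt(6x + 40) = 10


Square both sides: 6x + 40 = 10^2 = 100
6x = 100 - 40 = 60
x = 10
Check: sqrt(6*10 + 40) = sqrt(100) = 10 ✓

x = 10


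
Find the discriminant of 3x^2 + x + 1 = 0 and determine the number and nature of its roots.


For ax^2 + bx + c = 0, discriminant D = b^2 - 4ac
Here a = 3, b = 1, c = 1
D = (1)^2 - 4(3)(1) = 1 - 12 = -11

D = -11 < 0
The equation has no real roots (2 complex conjugate roots).

Discriminant = -11, no real roots (2 complex conjugate roots)


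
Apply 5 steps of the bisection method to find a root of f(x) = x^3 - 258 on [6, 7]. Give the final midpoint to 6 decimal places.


f(x) = x^3 - 258
f(6) = -42 < 0
f(7) = 85 > 0

Step 1: midpoint = (6.000000 + 7.000000)/2 = 6.500000
  f(6.500000) = 16.625000
  f(mid) > 0, so root is in [6.000000, 6.500000]

Step 2: midpoint = (6.000000 + 6.500000)/2 = 6.250000
  f(6.250000) = -13.859375
  f(mid) < 0, so root is in [6.250000, 6.500000]

Step 3: midpoint = (6.250000 + 6.500000)/2 = 6.375000
  f(6.375000) = 1.083984
  f(mid) > 0, so root is in [6.250000, 6.375000]

Step 4: midpoint = (6.250000 + 6.375000)/2 = 6.312500
  f(6.312500) = -6.461670
  f(mid) < 0, so root is in [6.312500, 6.375000]

Step 5: midpoint = (6.312500 + 6.375000)/2 = 6.343750
  f(6.343750) = -2.707428
  f(mid) < 0, so root is in [6.343750, 6.375000]

midpoint = 6.343750


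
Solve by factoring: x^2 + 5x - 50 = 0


We need two numbers that multiply to -50 and add to 5.
Those numbers are 10 and -5 (since 10 * (-5) = -50 and 10 + (-5) = 5).
So x^2 + 5x - 50 = (x + 10)(x - 5) = 0
Setting each factor to zero: x = -10 or x = 5

x = -10, x = 5


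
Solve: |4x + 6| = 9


An absolute value equation |expr| = 9 gives two cases:
Case 1: 4x + 6 = 9
  4x = 3, so x = 3/4
Case 2: 4x + 6 = -9
  4x = -15, so x = -15/4

x = -15/4, x = 3/4


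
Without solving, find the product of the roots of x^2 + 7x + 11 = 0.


By Vieta's formulas for ax^2 + bx + c = 0:
  Sum of roots = -b/a
  Product of roots = c/a

Here a = 1, b = 7, c = 11
Sum = -(7)/1 = -7
Product = 11/1 = 11

Product = 11


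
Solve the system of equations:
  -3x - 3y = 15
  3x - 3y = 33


Using Cramer's rule:
Determinant D = (-3)(-3) - (3)(-3) = 9 + 9 = 18
Dx = (15)(-3) - (33)(-3) = -45 + 99 = 54
Dy = (-3)(33) - (3)(15) = -99 - 45 = -144
x = Dx/D = 54/18 = 3
y = Dy/D = -144/18 = -8

x = 3, y = -8


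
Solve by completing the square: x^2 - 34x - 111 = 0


Start: x^2 - 34x - 111 = 0
Move constant: x^2 - 34x = 111
Half of -34 is -17, squared is 289
Add 289 to both sides: x^2 - 34x + 289 = 400
(x - 17)^2 = 400
x - 17 = ±20
x = 17 + 20 = 37 or x = 17 - 20 = -3

x = -3, x = 37


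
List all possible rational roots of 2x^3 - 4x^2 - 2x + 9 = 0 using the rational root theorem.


Rational root theorem: possible roots are ±p/q where:
  p divides the constant term (9): p ∈ {1, 3, 9}
  q divides the leading coefficient (2): q ∈ {1, 2}

All possible rational roots: -9, -9/2, -3, -3/2, -1, -1/2, 1/2, 1, 3/2, 3, 9/2, 9

-9, -9/2, -3, -3/2, -1, -1/2, 1/2, 1, 3/2, 3, 9/2, 9


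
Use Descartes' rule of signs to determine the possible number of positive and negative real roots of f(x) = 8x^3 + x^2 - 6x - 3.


Descartes' rule of signs:

For positive roots, count sign changes in f(x) = 8x^3 + x^2 - 6x - 3:
Signs of coefficients: +, +, -, -
Number of sign changes: 1
Possible positive real roots: 1

For negative roots, examine f(-x) = -8x^3 + x^2 + 6x - 3:
Signs of coefficients: -, +, +, -
Number of sign changes: 2
Possible negative real roots: 2, 0

Positive roots: 1; Negative roots: 2 or 0


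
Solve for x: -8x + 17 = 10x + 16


Starting with: -8x + 17 = 10x + 16
Move all x terms to left: (-8 - 10)x = 16 - 17
Simplify: -18x = -1
Divide both sides by -18: x = 1/18

x = 1/18


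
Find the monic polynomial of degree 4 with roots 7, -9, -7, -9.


A monic polynomial with roots 7, -9, -7, -9 is:
p(x) = (x - 7)(x + 9)(x + 7)(x + 9)
After multiplying by (x - 7): x - 7
After multiplying by (x + 9): x^2 + 2x - 63
After multiplying by (x + 7): x^3 + 9x^2 - 49x - 441
After multiplying by (x + 9): x^4 + 18x^3 + 32x^2 - 882x - 3969

x^4 + 18x^3 + 32x^2 - 882x - 3969


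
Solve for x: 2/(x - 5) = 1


Multiply both sides by (x - 5): 2 = 1(x - 5)
Distribute: 2 = x - 5
x = 2 + 5 = 7
x = 7

x = 7


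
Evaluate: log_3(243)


We need the exponent such that 3^? = 243
3^5 = 243
Therefore log_3(243) = 5

5


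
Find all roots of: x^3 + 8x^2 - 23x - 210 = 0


Let p(x) = x^3 + 8x^2 - 23x - 210. By the rational root theorem (leading coefficient 1), any rational root is an integer divisor of 210: try ±1, ±2, ... in turn.
Test x = 1: value = -224 ≠ 0.
Test x = -1: value = -180 ≠ 0.
Test x = 2: value = -216 ≠ 0.
Test x = -2: value = -140 ≠ 0.
Test x = 3: value = -180 ≠ 0.
Test x = -3: value = -96 ≠ 0.
Test x = 5: value = 0 ✓, so (x - 5) is a factor.
Synthetic division by (x - 5): bring down 1; 1(5) + 8 = 13; 13(5) - 23 = 42; 42(5) - 210 = 0 → quotient x^2 + 13x + 42, remainder 0.
Solve the quadratic x^2 + 13x + 42 = 0: discriminant = 13^2 - 4(1)(42) = 169 - 168 = 1.
sqrt(1) = 1, so x = (-13 ± 1)/2: x = -6 or x = -7.
Collecting all roots found:

x = -7, x = -6, x = 5
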